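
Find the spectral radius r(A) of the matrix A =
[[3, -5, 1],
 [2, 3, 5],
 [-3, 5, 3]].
r(A) ≈ 8.2962

The eigenvalues of A are the roots of its characteristic polynomial. With M = A (coefficients from the trace, the sum of principal 2x2 minors, and det A):
  p(λ) = det(λ I - M) = λ^3 - 9λ^2 + 15λ - 76.
No integer candidate from the rational root theorem (±divisors of 76) is a root, so the roots are irrational. The cubic discriminant is Δ = -188163 < 0, so there is one real root and a complex-conjugate pair. p(8) = -20 and p(9) = 59 have opposite signs, so a root lies in (8, 9); Newton's method refines it to λ ≈ 8.2962. Dividing out (λ - (8.2962)) leaves approximately λ^2 - 0.7038λ + 9.1609. For λ^2 - 0.7038λ + 9.1609 the discriminant is -36.1481. It is negative, so the remaining roots are the complex-conjugate pair λ ≈ 0.3519 ± 3.0062i. Their product equals the constant term, so |λ|^2 ≈ 9.1609 and |λ| ≈ 3.0267.
Thus the eigenvalues (to 4 decimals) are 8.2962 (modulus 8.2962); 0.3519 ± 3.0062i (modulus 3.0267). The spectral radius is the largest modulus: r(A) ≈ 8.2962. (Cross-check: r(A) ≤ ||A||_2 ≈ 8.9885; equality holds whenever A is normal, though it can also hold for some non-normal A.)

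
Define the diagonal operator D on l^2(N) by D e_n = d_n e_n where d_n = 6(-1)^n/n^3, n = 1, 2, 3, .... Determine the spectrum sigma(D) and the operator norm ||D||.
sigma(D) = {6(-1)^n/n^3 : n ≥ 1} ∪ {0}; ||D|| = 6

A bounded diagonal operator on l^2 with diagonal entries d_n has spectrum equal to the closure of {d_n : n ≥ 1}: every d_n is an eigenvalue (with eigenvector e_n), so {d_n} ⊂ sigma(D); the spectrum is closed, so its closure is too; and for lambda not in the closure, (D - lambda I) has bounded inverse (the diagonal entries 1/(d_n - lambda) are bounded). For our sequence d_n = 6(-1)^n/n^3, n = 1, 2, 3, ...:
  - {d_n} = {6(-1)^n/n^3 : n ≥ 1}; the only limit point is 0
  - closure = {6(-1)^n/n^3 : n ≥ 1} ∪ {0}
For the norm: a diagonal operator has ||D|| = sup_n |d_n|. Here |d_n| = 6/n^3 is decreasing, so sup_n |d_n| = |d_1| = 6. So ||D|| = 6.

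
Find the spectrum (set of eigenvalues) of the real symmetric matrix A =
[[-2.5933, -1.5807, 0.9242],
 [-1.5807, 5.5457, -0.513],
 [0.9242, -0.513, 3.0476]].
sigma(A) ≈ {-3, 3, 6}

A is real symmetric, so its spectrum consists of real eigenvalues. Expanding the characteristic polynomial of the displayed matrix gives
  det(λ I - A) = p(λ) = λ^3 + (-6)λ^2 + (-9)λ + (54).
Solving p(λ) = 0 yields eigenvalues ≈ -3, 3, 6. (A is shown rounded to 4 decimals, so these recover the underlying integer eigenvalues to within that precision.)
Verification: the trace of A = 6 equals the sum of eigenvalues 6, and det(A) ≈ -53.9998 matches the eigenvalue product -54.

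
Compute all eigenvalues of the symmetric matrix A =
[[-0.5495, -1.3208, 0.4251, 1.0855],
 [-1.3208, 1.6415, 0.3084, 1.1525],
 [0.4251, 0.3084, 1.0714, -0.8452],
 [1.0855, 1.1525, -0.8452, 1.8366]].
sigma(A) ≈ {-2, 1, 2, 3}

A is real symmetric, so its spectrum consists of real eigenvalues. Expanding the characteristic polynomial of the displayed matrix gives
  det(λ I - A) = p(λ) = λ^4 + (-4)λ^3 + (-1)λ^2 + (16)λ + (-12).
Solving p(λ) = 0 yields eigenvalues ≈ -2, 1, 2, 3. (A is shown rounded to 4 decimals, so these recover the underlying integer eigenvalues to within that precision.)
Verification: the trace of A = 4 equals the sum of eigenvalues 4, and det(A) ≈ -12.0004 matches the eigenvalue product -12.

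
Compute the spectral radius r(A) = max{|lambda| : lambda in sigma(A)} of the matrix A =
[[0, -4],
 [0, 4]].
r(A) = 4

The eigenvalues of A are the roots of its characteristic polynomial. With M = A (coefficients from the trace and determinant):
  p(λ) = det(λ I - M) = λ^2 - 4λ.
For λ^2 - 4λ the discriminant is 16. It is a perfect square (4^2), so the roots are rational: λ = (4 ± 4)/2 = 4, 0.
Thus the eigenvalues (to 4 decimals) are 4 (modulus 4); 0 (modulus 0). The spectral radius is the largest modulus: r(A) = 4. (Cross-check: r(A) ≤ ||A||_2 ≈ 5.6569; equality holds whenever A is normal, though it can also hold for some non-normal A.)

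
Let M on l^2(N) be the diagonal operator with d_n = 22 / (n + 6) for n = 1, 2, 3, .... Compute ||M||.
||M|| = 22/7 (attained at n = 1)

For M diagonal, ||M|| = sup_n |d_n| = sup_n 22/(n + 6). This is positive and strictly decreasing in n, so the supremum is attained at n = 1: d_1 = 22/(1 + 6) = 22/7. Hence ||M|| = 22/7.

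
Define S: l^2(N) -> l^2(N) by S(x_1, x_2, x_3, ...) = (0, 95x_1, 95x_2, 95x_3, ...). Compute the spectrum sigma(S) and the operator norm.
sigma(S) = closed disk {z in C : |z| ≤ 95}; ||S|| = 95

Note S = 95·U where U is the unit right shift (U x)_k = x_{k-1} (with x_0 := 0); so ||S|| = 95||U|| and sigma(S) = 95·sigma(U). ||S x||^2 = sum_{k≥1} |95x_k|^2 = 9025||x||^2, so ||S|| = 95 and sigma(S) ⊂ {|z| ≤ 95}. For any |lambda| < 95, the equation (S - lambda I) x = 0 forces x_1 = 0, then 95x_k = lambda x_{k+1} ⇒ x = 0, so S has no eigenvalues. But (S - lambda I) is not surjective for |lambda| < 95: solving (S - lambda I) x = e_1 would require x_n proportional to (lambda/95)^(-n), which is not in l^2. So every |lambda| < 95 lies in the residual spectrum. The boundary |lambda| = 95 is in the approximate point spectrum (the spectrum is closed). Hence sigma(S) is the closed disk of radius 95.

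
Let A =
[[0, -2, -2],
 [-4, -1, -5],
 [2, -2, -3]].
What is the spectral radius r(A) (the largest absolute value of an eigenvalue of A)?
r(A) ≈ 5.2261

The eigenvalues of A are the roots of its characteristic polynomial. With M = A (coefficients from the trace, the sum of principal 2x2 minors, and det A):
  p(λ) = det(λ I - M) = λ^3 + 4λ^2 - 11λ - 24.
No integer candidate from the rational root theorem (±divisors of 24) is a root, so the roots are irrational. The cubic discriminant is Δ = 16860 > 0, so there are three distinct real roots. p(-6) = -30 and p(-5) = 6 have opposite signs, so a root lies in (-6, -5); Newton's method refines it to λ ≈ -5.2261. p(-2) = 6 and p(-1) = -10 have opposite signs, so a root lies in (-2, -1); Newton's method refines it to λ ≈ -1.6159. p(2) = -22 and p(3) = 6 have opposite signs, so a root lies in (2, 3); Newton's method refines it to λ ≈ 2.842. Check (Vieta): the three roots sum to -4, matching tr M = -4.
Thus the eigenvalues (to 4 decimals) are -5.2261 (modulus 5.2261); -1.6159 (modulus 1.6159); 2.842 (modulus 2.842). The spectral radius is the largest modulus: r(A) ≈ 5.2261. (Cross-check: r(A) ≤ ||A||_2 ≈ 7.0722; equality holds whenever A is normal, though it can also hold for some non-normal A.)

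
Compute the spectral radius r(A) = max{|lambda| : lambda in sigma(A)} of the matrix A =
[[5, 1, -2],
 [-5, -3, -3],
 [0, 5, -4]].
r(A) ≈ 5.7139

The eigenvalues of A are the roots of its characteristic polynomial. With M = A (coefficients from the trace, the sum of principal 2x2 minors, and det A):
  p(λ) = det(λ I - M) = λ^3 + 2λ^2 - 3λ - 165.
No integer candidate from the rational root theorem (±divisors of 165) is a root, so the roots are irrational. The cubic discriminant is Δ = -711831 < 0, so there is one real root and a complex-conjugate pair. p(5) = -5 and p(6) = 105 have opposite signs, so a root lies in (5, 6); Newton's method refines it to λ ≈ 5.0538. Dividing out (λ - (5.0538)) leaves approximately λ^2 + 7.0538λ + 32.6486. For λ^2 + 7.0538λ + 32.6486 the discriminant is -80.8383. It is negative, so the remaining roots are the complex-conjugate pair λ ≈ -3.5269 ± 4.4955i. Their product equals the constant term, so |λ|^2 ≈ 32.6486 and |λ| ≈ 5.7139.
Thus the eigenvalues (to 4 decimals) are 5.0538 (modulus 5.0538); -3.5269 ± 4.4955i (modulus 5.7139). The spectral radius is the largest modulus: r(A) ≈ 5.7139. (Cross-check: r(A) ≤ ||A||_2 ≈ 8.0132; equality holds whenever A is normal, though it can also hold for some non-normal A.)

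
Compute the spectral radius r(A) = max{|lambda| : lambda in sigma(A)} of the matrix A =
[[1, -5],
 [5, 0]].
r(A) = 5

The eigenvalues of A are the roots of its characteristic polynomial. With M = A (coefficients from the trace and determinant):
  p(λ) = det(λ I - M) = λ^2 - λ + 25.
For λ^2 - λ + 25 the discriminant is -99. It is negative, so the roots are the complex-conjugate pair λ = 1/2 ± (sqrt(99)/2) i ≈ 0.5 ± 4.9749i. For a conjugate pair the product of the roots equals the constant term, so |λ|^2 = 25 and |λ| = sqrt(25) = 5.
Thus the eigenvalues (to 4 decimals) are 0.5 ± 4.9749i (modulus 5). The spectral radius is the largest modulus: r(A) = 5. (Cross-check: r(A) ≤ ||A||_2 ≈ 5.5249; equality holds whenever A is normal, though it can also hold for some non-normal A.)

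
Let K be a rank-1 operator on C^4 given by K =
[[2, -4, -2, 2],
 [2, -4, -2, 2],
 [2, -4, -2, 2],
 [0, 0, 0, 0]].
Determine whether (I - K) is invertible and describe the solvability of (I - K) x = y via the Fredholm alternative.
(I - K) is invertible (det(I - K) = 5 ≠ 0), so for every y in C^4 the equation (I - K) x = y has a unique solution.

K has rank 1, so it is an outer product K = u v^T: every row of K is a multiple of one row vector. Reading off the entries, u = (-2, -2, -2, 0) and v = (-1, 2, 1, -1) (row i of K equals u_i·v^T). A rank-one matrix u v^T satisfies K u = u (v·u) and kills the (3)-dimensional subspace v^⊥, so its characteristic polynomial is lambda^3 (lambda - v·u) with v·u = tr K = -4. Hence the eigenvalues of I - K are 1 (multiplicity 3) and 1 - (-4) = 5, so det(I - K) = 5. (Direct check: I - K =
[[-1, 4, 2, -2],
 [-2, 5, 2, -2],
 [-2, 4, 3, -2],
 [0, 0, 0, 1]]
has determinant 5.) The finite-dimensional Fredholm alternative says: either (I - K) is invertible, or ker(I - K) ≠ {0} and then range(I - K) = ker((I - K)^*)^⊥, with dim ker(I - K) = dim ker((I - K)^*). Since det(I - K) ≠ 0, 1 is not an eigenvalue of K and ker(I - K) = {0}, so we are in the first case: for every y there is a unique x = (I - K)^(-1) y. Explicitly, by the Sherman–Morrison formula, (I - u v^T)^(-1) = I + u v^T/(1 - v·u), i.e. (I - K)^(-1) = I + K/(5).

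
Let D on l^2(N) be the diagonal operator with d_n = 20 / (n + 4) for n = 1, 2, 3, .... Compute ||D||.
||D|| = 4 (attained at n = 1)

For D diagonal, ||D|| = sup_n |d_n| = sup_n 20/(n + 4). This is positive and strictly decreasing in n, so the supremum is attained at n = 1: d_1 = 20/(1 + 4) = 4. Hence ||D|| = 4.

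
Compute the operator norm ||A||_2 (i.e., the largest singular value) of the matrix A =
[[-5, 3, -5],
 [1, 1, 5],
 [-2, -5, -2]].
||A||_2 ≈ 8.8419 (= sqrt(largest eigenvalue of A^T A))

||A||_2 = sigma_max(A) = sqrt(lambda_max(A^T A)). Form the symmetric matrix M = A^T A =
[[30, -4, 34],
 [-4, 35, 0],
 [34, 0, 54]].
Its characteristic polynomial (trace, sum of principal 2x2 minors, determinant of M give the coefficients) is
  p(λ) = det(λ I - M) = λ^3 - 119λ^2 + 3388λ - 15376.
No integer candidate from the rational root theorem (±divisors of 15376) is a root, so the roots are irrational. The cubic discriminant is Δ = 8548145104 > 0, so there are three distinct real roots. p(5) = -1286 and p(6) = 884 have opposite signs, so a root lies in (5, 6); Newton's method refines it to λ ≈ 5.5811. p(35) = 304 and p(36) = -976 have opposite signs, so a root lies in (35, 36); Newton's method refines it to λ ≈ 35.2393. p(78) = -556 and p(79) = 2636 have opposite signs, so a root lies in (78, 79); Newton's method refines it to λ ≈ 78.1795. Check (Vieta): the three roots sum to 119, matching tr M = 119.
So the eigenvalues of A^T A are ≈ 5.5811, 35.2393, 78.1795 (all ≥ 0, as they must be for A^T A). The largest is λ_max ≈ 78.1795, hence ||A||_2 = sqrt(λ_max) ≈ 8.8419.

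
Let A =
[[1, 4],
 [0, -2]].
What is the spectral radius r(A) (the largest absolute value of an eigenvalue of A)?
r(A) = 2

The eigenvalues of A are the roots of its characteristic polynomial. With M = A (coefficients from the trace and determinant):
  p(λ) = det(λ I - M) = λ^2 + λ - 2.
For λ^2 + λ - 2 the discriminant is 9. It is a perfect square (3^2), so the roots are rational: λ = (-1 ± 3)/2 = 1, -2.
Thus the eigenvalues (to 4 decimals) are 1 (modulus 1); -2 (modulus 2). The spectral radius is the largest modulus: r(A) = 2. (Cross-check: r(A) ≤ ||A||_2 ≈ 4.5616; equality holds whenever A is normal, though it can also hold for some non-normal A.)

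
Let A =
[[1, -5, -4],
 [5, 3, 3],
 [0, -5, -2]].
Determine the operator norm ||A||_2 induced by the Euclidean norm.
||A||_2 ≈ 9.4398 (= sqrt(largest eigenvalue of A^T A))

||A||_2 = sigma_max(A) = sqrt(lambda_max(A^T A)). Form the symmetric matrix M = A^T A =
[[26, 10, 11],
 [10, 59, 39],
 [11, 39, 29]].
Its characteristic polynomial (trace, sum of principal 2x2 minors, determinant of M give the coefficients) is
  p(λ) = det(λ I - M) = λ^3 - 114λ^2 + 2257λ - 3481.
No integer candidate from the rational root theorem (±divisors of 3481) is a root, so the roots are irrational. The cubic discriminant is Δ = 15378777113 > 0, so there are three distinct real roots. p(1) = -1337 and p(2) = 585 have opposite signs, so a root lies in (1, 2); Newton's method refines it to λ ≈ 1.6833. p(23) = 291 and p(24) = -1153 have opposite signs, so a root lies in (23, 24); Newton's method refines it to λ ≈ 23.2065. p(89) = -633 and p(90) = 5249 have opposite signs, so a root lies in (89, 90); Newton's method refines it to λ ≈ 89.1102. Check (Vieta): the three roots sum to 114, matching tr M = 114.
So the eigenvalues of A^T A are ≈ 1.6833, 23.2065, 89.1102 (all ≥ 0, as they must be for A^T A). The largest is λ_max ≈ 89.1102, hence ||A||_2 = sqrt(λ_max) ≈ 9.4398.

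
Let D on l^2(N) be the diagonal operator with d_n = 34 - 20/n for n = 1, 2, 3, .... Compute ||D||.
||D|| = 34

For a diagonal operator on l^2 with entries d_n, ||D|| = sup_n |d_n|. Here d_1 = 14, d_2 = 24, ..., and d_n = 34 - 20/n increases monotonically toward 34. All terms lie in [14, 34), so |d_n| = d_n and the supremum is the limit 34, which is not attained by any individual d_n. Hence ||D|| = 34.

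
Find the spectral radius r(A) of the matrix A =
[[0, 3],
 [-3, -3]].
r(A) = 3

The eigenvalues of A are the roots of its characteristic polynomial. With M = A (coefficients from the trace and determinant):
  p(λ) = det(λ I - M) = λ^2 + 3λ + 9.
For λ^2 + 3λ + 9 the discriminant is -27. It is negative, so the roots are the complex-conjugate pair λ = -3/2 ± (sqrt(27)/2) i ≈ -1.5 ± 2.5981i. For a conjugate pair the product of the roots equals the constant term, so |λ|^2 = 9 and |λ| = sqrt(9) = 3.
Thus the eigenvalues (to 4 decimals) are -1.5 ± 2.5981i (modulus 3). The spectral radius is the largest modulus: r(A) = 3. (Cross-check: r(A) ≤ ||A||_2 ≈ 4.8541; equality holds whenever A is normal, though it can also hold for some non-normal A.)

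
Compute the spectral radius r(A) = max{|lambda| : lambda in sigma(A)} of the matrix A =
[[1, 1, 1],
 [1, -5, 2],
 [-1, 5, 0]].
r(A) ≈ 6.5638

The eigenvalues of A are the roots of its characteristic polynomial. With M = A (coefficients from the trace, the sum of principal 2x2 minors, and det A):
  p(λ) = det(λ I - M) = λ^3 + 4λ^2 - 15λ + 12.
No integer candidate from the rational root theorem (±divisors of 12) is a root, so the roots are irrational. The cubic discriminant is Δ = -2820 < 0, so there is one real root and a complex-conjugate pair. p(-7) = -30 and p(-6) = 30 have opposite signs, so a root lies in (-7, -6); Newton's method refines it to λ ≈ -6.5638. Dividing out (λ - (-6.5638)) leaves approximately λ^2 - 2.5638λ + 1.8282. For λ^2 - 2.5638λ + 1.8282 the discriminant is -0.7398. It is negative, so the remaining roots are the complex-conjugate pair λ ≈ 1.2819 ± 0.4301i. Their product equals the constant term, so |λ|^2 ≈ 1.8282 and |λ| ≈ 1.3521.
Thus the eigenvalues (to 4 decimals) are -6.5638 (modulus 6.5638); 1.2819 ± 0.4301i (modulus 1.3521). The spectral radius is the largest modulus: r(A) ≈ 6.5638. (Cross-check: r(A) ≤ ||A||_2 ≈ 7.3768; equality holds whenever A is normal, though it can also hold for some non-normal A.)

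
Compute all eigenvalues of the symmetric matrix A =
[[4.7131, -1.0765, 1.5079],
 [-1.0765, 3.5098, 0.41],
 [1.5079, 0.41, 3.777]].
sigma(A) ≈ {2, 4, 6}

A is real symmetric, so its spectrum consists of real eigenvalues. Expanding the characteristic polynomial of the displayed matrix gives
  det(λ I - A) = p(λ) = λ^3 + (-12)λ^2 + (44)λ + (-47.9985).
Solving p(λ) = 0 yields eigenvalues ≈ 2, 4, 6. (A is shown rounded to 4 decimals, so these recover the underlying integer eigenvalues to within that precision.)
Verification: the trace of A = 12 equals the sum of eigenvalues 12, and det(A) ≈ 47.9985 matches the eigenvalue product 48.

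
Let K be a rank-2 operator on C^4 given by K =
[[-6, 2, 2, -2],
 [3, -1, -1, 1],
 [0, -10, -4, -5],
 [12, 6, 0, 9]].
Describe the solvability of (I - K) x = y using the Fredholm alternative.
(I - K) is invertible (det(I - K) = -60 ≠ 0), so for every y in C^4 the equation (I - K) x = y has a unique solution.

K has rank 2 and factors as K = U V^T = u1 v1^T + u2 v2^T with u1 = (-2, 1, 1, 3), v1 = (3, -1, -1, 1), u2 = (0, 0, 3, -3), v2 = (-1, -3, -1, -2) (multiplying out reproduces the displayed K). The nonzero eigenvalues of U V^T coincide with those of the 2 x 2 matrix G = V^T U = [[v1·u1, v1·u2], [v2·u1, v2·u2]] = [[-5, -6], [-8, 3]], and by the Sylvester determinant identity det(I_4 - U V^T) = det(I_2 - V^T U) = det([[6, 6], [8, -2]]) = (6)(-2) - (6)(8) = -60. (Direct check: I - K =
[[7, -2, -2, 2],
 [-3, 2, 1, -1],
 [0, 10, 5, 5],
 [-12, -6, 0, -8]]
has determinant -60.) The finite-dimensional Fredholm alternative says: either (I - K) is invertible, or ker(I - K) ≠ {0} and then range(I - K) = ker((I - K)^*)^⊥, with dim ker(I - K) = dim ker((I - K)^*). Since det(I - K) ≠ 0, 1 is not an eigenvalue of K and ker(I - K) = {0}, so we are in the first case: for every y there is a unique x = (I - K)^(-1) y. (Explicitly, by the Woodbury identity, (I - U V^T)^(-1) = I + U (I_2 - G)^(-1) V^T.)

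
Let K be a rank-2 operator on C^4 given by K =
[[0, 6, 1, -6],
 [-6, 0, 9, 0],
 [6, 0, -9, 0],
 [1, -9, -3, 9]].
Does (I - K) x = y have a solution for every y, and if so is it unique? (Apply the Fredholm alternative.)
(I - K) is invertible (det(I - K) = -44 ≠ 0), so for every y in C^4 the equation (I - K) x = y has a unique solution.

K has rank 2 and factors as K = U V^T = u1 v1^T + u2 v2^T with u1 = (1, -3, 3, -1), v1 = (2, 0, -3, 0), u2 = (-2, 0, 0, 3), v2 = (1, -3, -2, 3) (multiplying out reproduces the displayed K). The nonzero eigenvalues of U V^T coincide with those of the 2 x 2 matrix G = V^T U = [[v1·u1, v1·u2], [v2·u1, v2·u2]] = [[-7, -4], [1, 7]], and by the Sylvester determinant identity det(I_4 - U V^T) = det(I_2 - V^T U) = det([[8, 4], [-1, -6]]) = (8)(-6) - (4)(-1) = -44. (Direct check: I - K =
[[1, -6, -1, 6],
 [6, 1, -9, 0],
 [-6, 0, 10, 0],
 [-1, 9, 3, -8]]
has determinant -44.) The finite-dimensional Fredholm alternative says: either (I - K) is invertible, or ker(I - K) ≠ {0} and then range(I - K) = ker((I - K)^*)^⊥, with dim ker(I - K) = dim ker((I - K)^*). Since det(I - K) ≠ 0, 1 is not an eigenvalue of K and ker(I - K) = {0}, so we are in the first case: for every y there is a unique x = (I - K)^(-1) y. (Explicitly, by the Woodbury identity, (I - U V^T)^(-1) = I + U (I_2 - G)^(-1) V^T.)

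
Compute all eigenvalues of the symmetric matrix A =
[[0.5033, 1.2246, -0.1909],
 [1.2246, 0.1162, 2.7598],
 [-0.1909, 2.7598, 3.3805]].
sigma(A) ≈ {-2, 1, 5}

A is real symmetric, so its spectrum consists of real eigenvalues. Expanding the characteristic polynomial of the displayed matrix gives
  det(λ I - A) = p(λ) = λ^3 + (-4)λ^2 + (-7)λ + (10).
Solving p(λ) = 0 yields eigenvalues ≈ -2, 1, 5. (A is shown rounded to 4 decimals, so these recover the underlying integer eigenvalues to within that precision.)
Verification: the trace of A = 4 equals the sum of eigenvalues 4, and det(A) ≈ -9.9998 matches the eigenvalue product -10.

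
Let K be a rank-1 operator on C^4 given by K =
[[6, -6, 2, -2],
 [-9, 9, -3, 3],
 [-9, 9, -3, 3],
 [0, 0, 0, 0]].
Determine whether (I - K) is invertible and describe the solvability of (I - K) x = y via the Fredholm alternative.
(I - K) is invertible (det(I - K) = -11 ≠ 0), so for every y in C^4 the equation (I - K) x = y has a unique solution.

K has rank 1, so it is an outer product K = u v^T: every row of K is a multiple of one row vector. Reading off the entries, u = (-2, 3, 3, 0) and v = (-3, 3, -1, 1) (row i of K equals u_i·v^T). A rank-one matrix u v^T satisfies K u = u (v·u) and kills the (3)-dimensional subspace v^⊥, so its characteristic polynomial is lambda^3 (lambda - v·u) with v·u = tr K = 12. Hence the eigenvalues of I - K are 1 (multiplicity 3) and 1 - (12) = -11, so det(I - K) = -11. (Direct check: I - K =
[[-5, 6, -2, 2],
 [9, -8, 3, -3],
 [9, -9, 4, -3],
 [0, 0, 0, 1]]
has determinant -11.) The finite-dimensional Fredholm alternative says: either (I - K) is invertible, or ker(I - K) ≠ {0} and then range(I - K) = ker((I - K)^*)^⊥, with dim ker(I - K) = dim ker((I - K)^*). Since det(I - K) ≠ 0, 1 is not an eigenvalue of K and ker(I - K) = {0}, so we are in the first case: for every y there is a unique x = (I - K)^(-1) y. Explicitly, by the Sherman–Morrison formula, (I - u v^T)^(-1) = I + u v^T/(1 - v·u), i.e. (I - K)^(-1) = I + K/(-11).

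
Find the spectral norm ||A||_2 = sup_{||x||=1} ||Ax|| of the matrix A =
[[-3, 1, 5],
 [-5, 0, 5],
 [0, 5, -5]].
||A||_2 ≈ 10.132 (= sqrt(largest eigenvalue of A^T A))

||A||_2 = sigma_max(A) = sqrt(lambda_max(A^T A)). Form the symmetric matrix M = A^T A =
[[34, -3, -40],
 [-3, 26, -20],
 [-40, -20, 75]].
Its characteristic polynomial (trace, sum of principal 2x2 minors, determinant of M give the coefficients) is
  p(λ) = det(λ I - M) = λ^3 - 135λ^2 + 3375λ - 5625.
No integer candidate from the rational root theorem (±divisors of 5625) is a root, so the roots are irrational. The cubic discriminant is Δ = 43740000000 > 0, so there are three distinct real roots. p(1) = -2384 and p(2) = 593 have opposite signs, so a root lies in (1, 2); Newton's method refines it to λ ≈ 1.7936. p(30) = 1125 and p(31) = -944 have opposite signs, so a root lies in (30, 31); Newton's method refines it to λ ≈ 30.5489. p(102) = -4707 and p(103) = 2512 have opposite signs, so a root lies in (102, 103); Newton's method refines it to λ ≈ 102.6574. Check (Vieta): the three roots sum to 135, matching tr M = 135.
So the eigenvalues of A^T A are ≈ 1.7936, 30.5489, 102.6574 (all ≥ 0, as they must be for A^T A). The largest is λ_max ≈ 102.6574, hence ||A||_2 = sqrt(λ_max) ≈ 10.132.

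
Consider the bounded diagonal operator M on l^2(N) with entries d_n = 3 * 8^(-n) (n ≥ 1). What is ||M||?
||M|| = 3/8 (attained at n = 1)

For M diagonal, ||M|| = sup_n |d_n|. The sequence d_n = 3 * 8^(-n) is positive and strictly decreasing (ratio 8^(-1) < 1), so the supremum is d_1 = 3/8. Hence ||M|| = 3/8.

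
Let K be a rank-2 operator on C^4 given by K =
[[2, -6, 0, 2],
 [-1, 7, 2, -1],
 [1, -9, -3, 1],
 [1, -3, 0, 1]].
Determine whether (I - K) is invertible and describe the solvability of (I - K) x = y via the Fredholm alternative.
(I - K) is invertible (det(I - K) = -6 ≠ 0), so for every y in C^4 the equation (I - K) x = y has a unique solution.

K has rank 2 and factors as K = U V^T = u1 v1^T + u2 v2^T with u1 = (0, 2, -3, 0), v1 = (0, 2, 1, 0), u2 = (-2, 1, -1, -1), v2 = (-1, 3, 0, -1) (multiplying out reproduces the displayed K). The nonzero eigenvalues of U V^T coincide with those of the 2 x 2 matrix G = V^T U = [[v1·u1, v1·u2], [v2·u1, v2·u2]] = [[1, 1], [6, 6]], and by the Sylvester determinant identity det(I_4 - U V^T) = det(I_2 - V^T U) = det([[0, -1], [-6, -5]]) = (0)(-5) - (-1)(-6) = -6. (Direct check: I - K =
[[-1, 6, 0, -2],
 [1, -6, -2, 1],
 [-1, 9, 4, -1],
 [-1, 3, 0, 0]]
has determinant -6.) The finite-dimensional Fredholm alternative says: either (I - K) is invertible, or ker(I - K) ≠ {0} and then range(I - K) = ker((I - K)^*)^⊥, with dim ker(I - K) = dim ker((I - K)^*). Since det(I - K) ≠ 0, 1 is not an eigenvalue of K and ker(I - K) = {0}, so we are in the first case: for every y there is a unique x = (I - K)^(-1) y. (Explicitly, by the Woodbury identity, (I - U V^T)^(-1) = I + U (I_2 - G)^(-1) V^T.)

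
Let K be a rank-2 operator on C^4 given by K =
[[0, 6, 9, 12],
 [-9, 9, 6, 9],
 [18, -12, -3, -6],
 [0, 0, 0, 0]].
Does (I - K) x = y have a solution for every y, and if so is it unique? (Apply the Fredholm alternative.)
(I - K) is invertible (det(I - K) = -68 ≠ 0), so for every y in C^4 the equation (I - K) x = y has a unique solution.

K has rank 2 and factors as K = U V^T = u1 v1^T + u2 v2^T with u1 = (3, 0, 3, 0), v1 = (3, -1, 1, 1), u2 = (-3, -3, 3, 0), v2 = (3, -3, -2, -3) (multiplying out reproduces the displayed K). The nonzero eigenvalues of U V^T coincide with those of the 2 x 2 matrix G = V^T U = [[v1·u1, v1·u2], [v2·u1, v2·u2]] = [[12, -3], [3, -6]], and by the Sylvester determinant identity det(I_4 - U V^T) = det(I_2 - V^T U) = det([[-11, 3], [-3, 7]]) = (-11)(7) - (3)(-3) = -68. (Direct check: I - K =
[[1, -6, -9, -12],
 [9, -8, -6, -9],
 [-18, 12, 4, 6],
 [0, 0, 0, 1]]
has determinant -68.) The finite-dimensional Fredholm alternative says: either (I - K) is invertible, or ker(I - K) ≠ {0} and then range(I - K) = ker((I - K)^*)^⊥, with dim ker(I - K) = dim ker((I - K)^*). Since det(I - K) ≠ 0, 1 is not an eigenvalue of K and ker(I - K) = {0}, so we are in the first case: for every y there is a unique x = (I - K)^(-1) y. (Explicitly, by the Woodbury identity, (I - U V^T)^(-1) = I + U (I_2 - G)^(-1) V^T.)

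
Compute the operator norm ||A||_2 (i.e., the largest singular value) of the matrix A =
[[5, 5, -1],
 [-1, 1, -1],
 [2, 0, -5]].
||A||_2 ≈ 7.6611 (= sqrt(largest eigenvalue of A^T A))

||A||_2 = sigma_max(A) = sqrt(lambda_max(A^T A)). Form the symmetric matrix M = A^T A =
[[30, 24, -14],
 [24, 26, -6],
 [-14, -6, 27]].
Its characteristic polynomial (trace, sum of principal 2x2 minors, determinant of M give the coefficients) is
  p(λ) = det(λ I - M) = λ^3 - 83λ^2 + 1484λ - 3364.
No integer candidate from the rational root theorem (±divisors of 3364) is a root, so the roots are irrational. The cubic discriminant is Δ = 1557549648 > 0, so there are three distinct real roots. p(2) = -720 and p(3) = 368 have opposite signs, so a root lies in (2, 3); Newton's method refines it to λ ≈ 2.6459. p(21) = 458 and p(22) = -240 have opposite signs, so a root lies in (21, 22); Newton's method refines it to λ ≈ 21.662. p(58) = -1392 and p(59) = 648 have opposite signs, so a root lies in (58, 59); Newton's method refines it to λ ≈ 58.692. Check (Vieta): the three roots sum to 83, matching tr M = 83.
So the eigenvalues of A^T A are ≈ 2.6459, 21.662, 58.692 (all ≥ 0, as they must be for A^T A). The largest is λ_max ≈ 58.692, hence ||A||_2 = sqrt(λ_max) ≈ 7.6611.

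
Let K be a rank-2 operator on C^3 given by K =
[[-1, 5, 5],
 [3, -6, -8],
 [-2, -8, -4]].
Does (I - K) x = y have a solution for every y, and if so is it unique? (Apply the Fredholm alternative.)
(I - K) is invertible (det(I - K) = -23 ≠ 0), so for every y in C^3 the equation (I - K) x = y has a unique solution.

K has rank 2 and factors as K = U V^T = u1 v1^T + u2 v2^T with u1 = (-2, 3, 2), v1 = (2, -1, -3), u2 = (-1, 1, 2), v2 = (-3, -3, 1) (multiplying out reproduces the displayed K). The nonzero eigenvalues of U V^T coincide with those of the 2 x 2 matrix G = V^T U = [[v1·u1, v1·u2], [v2·u1, v2·u2]] = [[-13, -9], [-1, 2]], and by the Sylvester determinant identity det(I_3 - U V^T) = det(I_2 - V^T U) = det([[14, 9], [1, -1]]) = (14)(-1) - (9)(1) = -23. (Direct check: I - K =
[[2, -5, -5],
 [-3, 7, 8],
 [2, 8, 5]]
has determinant -23.) The finite-dimensional Fredholm alternative says: either (I - K) is invertible, or ker(I - K) ≠ {0} and then range(I - K) = ker((I - K)^*)^⊥, with dim ker(I - K) = dim ker((I - K)^*). Since det(I - K) ≠ 0, 1 is not an eigenvalue of K and ker(I - K) = {0}, so we are in the first case: for every y there is a unique x = (I - K)^(-1) y. (Explicitly, by the Woodbury identity, (I - U V^T)^(-1) = I + U (I_2 - G)^(-1) V^T.)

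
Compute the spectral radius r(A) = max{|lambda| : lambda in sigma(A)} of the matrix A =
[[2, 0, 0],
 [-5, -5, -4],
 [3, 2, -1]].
r(A) = sqrt(13) ≈ 3.6056

The eigenvalues of A are the roots of its characteristic polynomial. With M = A (coefficients from the trace, the sum of principal 2x2 minors, and det A):
  p(λ) = det(λ I - M) = λ^3 + 4λ^2 + λ - 26.
By the rational root theorem any rational root is an integer divisor of 26. Testing λ = 2: p(2) = 8 + 16 + 2 - 26 = 0, so λ = 2 is a root. Dividing out (λ - 2) leaves p(λ) = (λ - 2)(λ^2 + 6λ + 13). For λ^2 + 6λ + 13 the discriminant is -16. It is negative, so the roots are the complex-conjugate pair λ = -3 ± (sqrt(16)/2) i ≈ -3 ± 2i. For a conjugate pair the product of the roots equals the constant term, so |λ|^2 = 13 and |λ| = sqrt(13) ≈ 3.6056.
Thus the eigenvalues (to 4 decimals) are -3 ± 2i (modulus 3.6056); 2 (modulus 2). The spectral radius is the largest modulus: r(A) = sqrt(13) ≈ 3.6056. (Cross-check: r(A) ≤ ||A||_2 ≈ 8.675; equality holds whenever A is normal, though it can also hold for some non-normal A.)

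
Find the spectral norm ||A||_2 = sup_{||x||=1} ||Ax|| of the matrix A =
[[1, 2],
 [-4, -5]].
||A||_2 = sqrt((46 + sqrt(2080))/2) ≈ 6.7678 (= sqrt(largest eigenvalue of A^T A))

||A||_2 = sigma_max(A) = sqrt(lambda_max(A^T A)). Form the symmetric matrix M = A^T A =
[[17, 22],
 [22, 29]].
Its characteristic polynomial (trace, determinant of M give the coefficients) is
  p(λ) = det(λ I - M) = λ^2 - 46λ + 9.
For λ^2 - 46λ + 9 the discriminant is 2080. It is nonnegative but not a perfect square, so the roots are real and irrational: λ = (46 ± sqrt(2080))/2 ≈ 45.8035, 0.1965.
So the eigenvalues of A^T A are ≈ 0.1965, 45.8035 (all ≥ 0, as they must be for A^T A). The largest is λ_max = (46 + sqrt(2080))/2 ≈ 45.8035, hence ||A||_2 = sqrt(λ_max) = sqrt((46 + sqrt(2080))/2) ≈ 6.7678.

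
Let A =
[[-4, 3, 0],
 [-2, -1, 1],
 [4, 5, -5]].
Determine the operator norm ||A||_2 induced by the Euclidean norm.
||A||_2 ≈ 8.4321 (= sqrt(largest eigenvalue of A^T A))

||A||_2 = sigma_max(A) = sqrt(lambda_max(A^T A)). Form the symmetric matrix M = A^T A =
[[36, 10, -22],
 [10, 35, -26],
 [-22, -26, 26]].
Its characteristic polynomial (trace, sum of principal 2x2 minors, determinant of M give the coefficients) is
  p(λ) = det(λ I - M) = λ^3 - 97λ^2 + 1846λ - 324.
No integer candidate from the rational root theorem (±divisors of 324) is a root, so the roots are irrational. The cubic discriminant is Δ = 6759255924 > 0, so there are three distinct real roots. p(0) = -324 and p(1) = 1426 have opposite signs, so a root lies in (0, 1); Newton's method refines it to λ ≈ 0.1772. p(25) = 826 and p(26) = -324 have opposite signs, so a root lies in (25, 26); Newton's method refines it to λ ≈ 25.7218. p(71) = -324 and p(72) = 2988 have opposite signs, so a root lies in (71, 72); Newton's method refines it to λ ≈ 71.101. Check (Vieta): the three roots sum to 97, matching tr M = 97.
So the eigenvalues of A^T A are ≈ 0.1772, 25.7218, 71.101 (all ≥ 0, as they must be for A^T A). The largest is λ_max ≈ 71.101, hence ||A||_2 = sqrt(λ_max) ≈ 8.4321.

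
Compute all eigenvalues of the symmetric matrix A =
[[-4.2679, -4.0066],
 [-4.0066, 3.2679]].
sigma(A) ≈ {-6, 5}

A is real symmetric, so its spectrum consists of real eigenvalues. Expanding the characteristic polynomial of the displayed matrix gives
  det(λ I - A) = p(λ) = λ^2 + (1)λ + (-30).
Solving p(λ) = 0 yields eigenvalues ≈ -6, 5. (A is shown rounded to 4 decimals, so these recover the underlying integer eigenvalues to within that precision.)
Verification: the trace of A = -1 equals the sum of eigenvalues -1, and det(A) ≈ -29.9999 matches the eigenvalue product -30.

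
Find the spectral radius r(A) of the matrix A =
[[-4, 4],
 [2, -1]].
r(A) = (5 + sqrt(41))/2 ≈ 5.7016

The eigenvalues of A are the roots of its characteristic polynomial. With M = A (coefficients from the trace and determinant):
  p(λ) = det(λ I - M) = λ^2 + 5λ - 4.
For λ^2 + 5λ - 4 the discriminant is 41. It is nonnegative but not a perfect square, so the roots are real and irrational: λ = (-5 ± sqrt(41))/2 ≈ 0.7016, -5.7016.
Thus the eigenvalues (to 4 decimals) are 0.7016 (modulus 0.7016); -5.7016 (modulus 5.7016). The spectral radius is the largest modulus: r(A) = (5 + sqrt(41))/2 ≈ 5.7016. (Cross-check: r(A) ≤ ||A||_2 ≈ 6.0467; equality holds whenever A is normal, though it can also hold for some non-normal A.)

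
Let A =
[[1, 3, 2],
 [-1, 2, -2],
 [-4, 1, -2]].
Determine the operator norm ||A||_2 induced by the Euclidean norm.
||A||_2 ≈ 5.2706 (= sqrt(largest eigenvalue of A^T A))

||A||_2 = sigma_max(A) = sqrt(lambda_max(A^T A)). Form the symmetric matrix M = A^T A =
[[18, -3, 12],
 [-3, 14, 0],
 [12, 0, 12]].
Its characteristic polynomial (trace, sum of principal 2x2 minors, determinant of M give the coefficients) is
  p(λ) = det(λ I - M) = λ^3 - 44λ^2 + 483λ - 900.
No integer candidate from the rational root theorem (±divisors of 900) is a root, so the roots are irrational. The cubic discriminant is Δ = 16683156 > 0, so there are three distinct real roots. p(2) = -102 and p(3) = 180 have opposite signs, so a root lies in (2, 3); Newton's method refines it to λ ≈ 2.3328. p(13) = 140 and p(14) = -18 have opposite signs, so a root lies in (13, 14); Newton's method refines it to λ ≈ 13.888. p(27) = -252 and p(28) = 80 have opposite signs, so a root lies in (27, 28); Newton's method refines it to λ ≈ 27.7791. Check (Vieta): the three roots sum to 44, matching tr M = 44.
So the eigenvalues of A^T A are ≈ 2.3328, 13.888, 27.7791 (all ≥ 0, as they must be for A^T A). The largest is λ_max ≈ 27.7791, hence ||A||_2 = sqrt(λ_max) ≈ 5.2706.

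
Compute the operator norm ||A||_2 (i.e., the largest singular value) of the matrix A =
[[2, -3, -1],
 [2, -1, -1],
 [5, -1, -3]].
||A||_2 ≈ 7.0426 (= sqrt(largest eigenvalue of A^T A))

||A||_2 = sigma_max(A) = sqrt(lambda_max(A^T A)). Form the symmetric matrix M = A^T A =
[[33, -13, -19],
 [-13, 11, 7],
 [-19, 7, 11]].
Its characteristic polynomial (trace, sum of principal 2x2 minors, determinant of M give the coefficients) is
  p(λ) = det(λ I - M) = λ^3 - 55λ^2 + 268λ - 4.
No integer candidate from the rational root theorem (±divisors of 4) is a root, so the roots are irrational. The cubic discriminant is Δ = 138671120 > 0, so there are three distinct real roots. p(0) = -4 and p(1) = 210 have opposite signs, so a root lies in (0, 1); Newton's method refines it to λ ≈ 0.015. p(5) = 86 and p(6) = -160 have opposite signs, so a root lies in (5, 6); Newton's method refines it to λ ≈ 5.3868. p(49) = -1278 and p(50) = 896 have opposite signs, so a root lies in (49, 50); Newton's method refines it to λ ≈ 49.5982. Check (Vieta): the three roots sum to 55, matching tr M = 55.
So the eigenvalues of A^T A are ≈ 0.015, 5.3868, 49.5982 (all ≥ 0, as they must be for A^T A). The largest is λ_max ≈ 49.5982, hence ||A||_2 = sqrt(λ_max) ≈ 7.0426.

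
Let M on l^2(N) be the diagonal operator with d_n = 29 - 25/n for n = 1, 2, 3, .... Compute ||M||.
||M|| = 29

For a diagonal operator on l^2 with entries d_n, ||M|| = sup_n |d_n|. Here d_1 = 4, d_2 = 33/2, ..., and d_n = 29 - 25/n increases monotonically toward 29. All terms lie in [4, 29), so |d_n| = d_n and the supremum is the limit 29, which is not attained by any individual d_n. Hence ||M|| = 29.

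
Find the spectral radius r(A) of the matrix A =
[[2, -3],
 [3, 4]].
r(A) = sqrt(17) ≈ 4.1231

The eigenvalues of A are the roots of its characteristic polynomial. With M = A (coefficients from the trace and determinant):
  p(λ) = det(λ I - M) = λ^2 - 6λ + 17.
For λ^2 - 6λ + 17 the discriminant is -32. It is negative, so the roots are the complex-conjugate pair λ = 3 ± (sqrt(32)/2) i ≈ 3 ± 2.8284i. For a conjugate pair the product of the roots equals the constant term, so |λ|^2 = 17 and |λ| = sqrt(17) ≈ 4.1231.
Thus the eigenvalues (to 4 decimals) are 3 ± 2.8284i (modulus 4.1231). The spectral radius is the largest modulus: r(A) = sqrt(17) ≈ 4.1231. (Cross-check: r(A) ≤ ||A||_2 ≈ 5.2426; equality holds whenever A is normal, though it can also hold for some non-normal A.)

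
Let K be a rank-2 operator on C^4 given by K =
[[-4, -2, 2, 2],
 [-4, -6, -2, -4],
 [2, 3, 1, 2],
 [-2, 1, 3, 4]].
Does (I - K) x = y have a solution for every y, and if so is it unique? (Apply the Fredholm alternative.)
(I - K) is invertible (det(I - K) = -20 ≠ 0), so for every y in C^4 the equation (I - K) x = y has a unique solution.

K has rank 2 and factors as K = U V^T = u1 v1^T + u2 v2^T with u1 = (2, 0, 0, 2), v1 = (-2, -1, 1, 1), u2 = (0, -2, 1, 1), v2 = (2, 3, 1, 2) (multiplying out reproduces the displayed K). The nonzero eigenvalues of U V^T coincide with those of the 2 x 2 matrix G = V^T U = [[v1·u1, v1·u2], [v2·u1, v2·u2]] = [[-2, 4], [8, -3]], and by the Sylvester determinant identity det(I_4 - U V^T) = det(I_2 - V^T U) = det([[3, -4], [-8, 4]]) = (3)(4) - (-4)(-8) = -20. (Direct check: I - K =
[[5, 2, -2, -2],
 [4, 7, 2, 4],
 [-2, -3, 0, -2],
 [2, -1, -3, -3]]
has determinant -20.) The finite-dimensional Fredholm alternative says: either (I - K) is invertible, or ker(I - K) ≠ {0} and then range(I - K) = ker((I - K)^*)^⊥, with dim ker(I - K) = dim ker((I - K)^*). Since det(I - K) ≠ 0, 1 is not an eigenvalue of K and ker(I - K) = {0}, so we are in the first case: for every y there is a unique x = (I - K)^(-1) y. (Explicitly, by the Woodbury identity, (I - U V^T)^(-1) = I + U (I_2 - G)^(-1) V^T.)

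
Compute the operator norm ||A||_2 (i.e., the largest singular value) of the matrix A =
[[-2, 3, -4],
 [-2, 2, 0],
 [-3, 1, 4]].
||A||_2 ≈ 5.9258 (= sqrt(largest eigenvalue of A^T A))

||A||_2 = sigma_max(A) = sqrt(lambda_max(A^T A)). Form the symmetric matrix M = A^T A =
[[17, -13, -4],
 [-13, 14, -8],
 [-4, -8, 32]].
Its characteristic polynomial (trace, sum of principal 2x2 minors, determinant of M give the coefficients) is
  p(λ) = det(λ I - M) = λ^3 - 63λ^2 + 981λ - 64.
No integer candidate from the rational root theorem (±divisors of 64) is a root, so the roots are irrational. The cubic discriminant is Δ = 50380677 > 0, so there are three distinct real roots. p(0) = -64 and p(1) = 855 have opposite signs, so a root lies in (0, 1); Newton's method refines it to λ ≈ 0.0655. p(27) = 179 and p(28) = -36 have opposite signs, so a root lies in (27, 28); Newton's method refines it to λ ≈ 27.8189. p(35) = -29 and p(36) = 260 have opposite signs, so a root lies in (35, 36); Newton's method refines it to λ ≈ 35.1156. Check (Vieta): the three roots sum to 63, matching tr M = 63.
So the eigenvalues of A^T A are ≈ 0.0655, 27.8189, 35.1156 (all ≥ 0, as they must be for A^T A). The largest is λ_max ≈ 35.1156, hence ||A||_2 = sqrt(λ_max) ≈ 5.9258.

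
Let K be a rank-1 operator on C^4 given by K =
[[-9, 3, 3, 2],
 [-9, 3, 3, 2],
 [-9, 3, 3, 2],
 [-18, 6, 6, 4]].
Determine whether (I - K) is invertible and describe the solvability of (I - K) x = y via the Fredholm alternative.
(I - K) is singular (det(I - K) = 0, i.e. 1 ∈ sigma(K)). (I - K) x = y is solvable iff y ⊥ ker((I - K)^*) = span{(-9, 3, 3, 2)}, i.e. iff -9y_1 + 3y_2 + 3y_3 + 2y_4 = 0. When solvable, the solutions are x = y + c·(1, 1, 1, 2), c arbitrary (ker(I - K) = span{(1, 1, 1, 2)}, dimension 1).

K has rank 1, so it is an outer product K = u v^T: every row of K is a multiple of one row vector. Reading off the entries, u = (1, 1, 1, 2) and v = (-9, 3, 3, 2) (row i of K equals u_i·v^T). A rank-one matrix u v^T satisfies K u = u (v·u) and kills the (3)-dimensional subspace v^⊥, so its characteristic polynomial is lambda^3 (lambda - v·u) with v·u = tr K = 1. Hence the eigenvalues of I - K are 1 (multiplicity 3) and 1 - (1) = 0, so det(I - K) = 0. (Direct check: I - K =
[[10, -3, -3, -2],
 [9, -2, -3, -2],
 [9, -3, -2, -2],
 [18, -6, -6, -3]]
has determinant 0.) So 1 is an eigenvalue of K and (I - K) is not invertible. The finite-dimensional Fredholm alternative says: either (I - K) is invertible, or ker(I - K) ≠ {0} and then range(I - K) = ker((I - K)^*)^⊥, with dim ker(I - K) = dim ker((I - K)^*). We are in the second case, so we need both kernels. Kernel of I - K: (I - K) u = u - u (v·u) = u - u = 0, so ker(I - K) = span{u} = span{(1, 1, 1, 2)} (it is exactly 1-dimensional because rank(I - K) = 3). Kernel of the adjoint: K is real, so (I - K)^* = I - K^T = I - v u^T, and (I - v u^T) v = v - v (u·v) = 0; hence ker((I - K)^*) = span{v} = span{(-9, 3, 3, 2)}. Therefore (I - K) x = y is solvable iff <y, v> = 0, i.e. iff -9y_1 + 3y_2 + 3y_3 + 2y_4 = 0. When this holds, K y = u (v·y) = 0, so (I - K) y = y and x = y is a particular solution; the full solution set is the line x = y + c·u = y + c·(1, 1, 1, 2), c ∈ C.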